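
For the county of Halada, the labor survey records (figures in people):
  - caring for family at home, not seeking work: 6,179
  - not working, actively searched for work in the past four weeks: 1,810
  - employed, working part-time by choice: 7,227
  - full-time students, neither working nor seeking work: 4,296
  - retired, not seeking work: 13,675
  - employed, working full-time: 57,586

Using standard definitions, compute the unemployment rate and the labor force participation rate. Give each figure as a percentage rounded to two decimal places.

Unemployment rate ≈ 2.72%; labor force participation rate ≈ 73.40%.

Employed = 7,227 + 57,586 = 64,813.
Unemployed = 1,810.
Labor force = 64,813 + 1,810 = 66,623.
Not in labor force = 6,179 + 4,296 + 13,675 = 24,150 (those not working and not actively searching are outside the labor force).
Civilian working-age population = 66,623 + 24,150 = 90,773.
Unemployment rate = 1,810 / 66,623 = 2.72%.
Labor force participation rate = 66,623 / 90,773 = 73.40%.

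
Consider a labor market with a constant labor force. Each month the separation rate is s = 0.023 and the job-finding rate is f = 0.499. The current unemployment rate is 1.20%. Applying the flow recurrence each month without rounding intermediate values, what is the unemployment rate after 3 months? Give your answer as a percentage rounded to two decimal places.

With a fixed labor force, u_{t+1} = u_t + s·(1−u_t) − f·u_t = u_t·(1−s−f) + s.
Here 1−s−f = 0.478 and s = 0.023.
u_1 = 0.012000 × 0.478 + 0.023 = 0.028736.
u_2 = 0.028736 × 0.478 + 0.023 = 0.036736.
u_3 = 0.036736 × 0.478 + 0.023 = 0.040560.

Unemployment rate after three months ≈ 4.06%.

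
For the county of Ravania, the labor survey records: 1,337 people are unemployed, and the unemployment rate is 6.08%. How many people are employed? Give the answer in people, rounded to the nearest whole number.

Labor force = U / u = 1,337 / 0.0608 ≈ 21,990.
Employed = labor force − unemployed = 21,990 − 1,337 = 20,653.

About 20,653 are employed.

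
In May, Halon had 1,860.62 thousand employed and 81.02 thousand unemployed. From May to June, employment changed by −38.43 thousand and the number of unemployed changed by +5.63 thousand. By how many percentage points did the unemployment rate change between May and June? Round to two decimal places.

May: labor force = 1,860.62 + 81.02 = 1,941.64; u = 81.02/1,941.64 = 4.17%.
June: labor force = 1,822.19 + 86.65 = 1,908.84; u = 86.65/1,908.84 = 4.54%.
Change = 4.54% − 4.17% = +0.37 pp.

The unemployment rate changed by +0.37 percentage points.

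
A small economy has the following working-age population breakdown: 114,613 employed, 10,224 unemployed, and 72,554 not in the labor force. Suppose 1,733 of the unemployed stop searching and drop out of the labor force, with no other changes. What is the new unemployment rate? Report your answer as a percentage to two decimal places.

Initially, labor force = 114,613 + 10,224 = 124,837, so u = 10,224/124,837 = 8.19%.
After the change, unemployed and labor force both fall by 1,733 → E = 114,613, U = 8,491, labor force = 123,104.
New unemployment rate = 8,491 / 123,104 = 6.90%.

New unemployment rate ≈ 6.90%.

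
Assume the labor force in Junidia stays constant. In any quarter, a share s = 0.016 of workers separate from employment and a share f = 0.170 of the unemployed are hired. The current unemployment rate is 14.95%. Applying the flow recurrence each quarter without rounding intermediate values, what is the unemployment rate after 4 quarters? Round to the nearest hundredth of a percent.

With a fixed labor force, u_{t+1} = u_t + s·(1−u_t) − f·u_t = u_t·(1−s−f) + s.
Here 1−s−f = 0.814 and s = 0.016.
u_1 = 0.149500 × 0.814 + 0.016 = 0.137693.
u_2 = 0.137693 × 0.814 + 0.016 = 0.128082.
u_3 = 0.128082 × 0.814 + 0.016 = 0.120259.
u_4 = 0.120259 × 0.814 + 0.016 = 0.113891.

Unemployment rate after four quarters ≈ 11.39%.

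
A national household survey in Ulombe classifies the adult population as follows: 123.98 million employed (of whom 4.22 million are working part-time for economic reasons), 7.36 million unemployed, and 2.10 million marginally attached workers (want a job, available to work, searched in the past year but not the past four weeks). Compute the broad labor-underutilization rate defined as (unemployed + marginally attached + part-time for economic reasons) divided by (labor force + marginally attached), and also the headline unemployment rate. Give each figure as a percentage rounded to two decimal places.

Labor force = 123.98 + 7.36 = 131.34 million.
Numerator = 7.36 + 2.10 + 4.22 = 13.68 million.
Denominator = 131.34 + 2.10 = 133.44 million.
Broad rate = 13.68 / 133.44 = 10.25%.
Headline unemployment rate = 7.36 / 131.34 = 5.60%.

Broad underutilization rate ≈ 10.25%; headline unemployment rate ≈ 5.60%.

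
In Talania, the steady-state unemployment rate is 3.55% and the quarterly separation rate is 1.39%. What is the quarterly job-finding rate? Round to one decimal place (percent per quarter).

From u* = s/(s+f): f = s·(1−u)/u.
f = 1.39 × (1 − 0.0355) / 0.0355 = 1.3407 / 0.0355 ≈ 37.8% per quarter.

Job-finding rate ≈ 37.8% per quarter.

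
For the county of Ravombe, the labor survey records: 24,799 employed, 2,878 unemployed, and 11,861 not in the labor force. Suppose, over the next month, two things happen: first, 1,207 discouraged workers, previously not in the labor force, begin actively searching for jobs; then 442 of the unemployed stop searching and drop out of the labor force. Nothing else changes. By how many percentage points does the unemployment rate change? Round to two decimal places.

Initially, labor force = 24,799 + 2,878 = 27,677, so u = 2,878/27,677 = 10.40%.
After the first change, unemployed and labor force both rise by 1,207 → E = 24,799, U = 4,085, labor force = 28,884.
After the second change, unemployed and labor force both fall by 442 → E = 24,799, U = 3,643, labor force = 28,442.
New unemployment rate = 3,643 / 28,442 = 12.81%.
Change = 12.81% − 10.40% = +2.41 percentage points.

The unemployment rate changes by +2.41 percentage points.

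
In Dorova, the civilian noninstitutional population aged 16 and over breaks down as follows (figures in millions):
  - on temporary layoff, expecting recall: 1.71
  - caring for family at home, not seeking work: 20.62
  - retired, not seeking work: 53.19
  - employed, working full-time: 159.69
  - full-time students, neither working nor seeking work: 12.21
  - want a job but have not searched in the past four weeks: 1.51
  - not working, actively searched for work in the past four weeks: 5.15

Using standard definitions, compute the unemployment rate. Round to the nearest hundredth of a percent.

Employed = 159.69 million.
Unemployed = 1.71 + 5.15 = 6.86 million (jobless and actively searching, or on temporary layoff).
Labor force = 159.69 + 6.86 = 166.55 million.
Unemployment rate = 6.86 / 166.55 = 4.12%.

Unemployment rate ≈ 4.12%.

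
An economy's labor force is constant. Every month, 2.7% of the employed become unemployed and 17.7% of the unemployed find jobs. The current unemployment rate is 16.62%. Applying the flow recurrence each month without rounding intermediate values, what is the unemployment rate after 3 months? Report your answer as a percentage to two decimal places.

Unemployment rate after three months ≈ 14.94%.

With a fixed labor force, u_{t+1} = u_t + s·(1−u_t) − f·u_t = u_t·(1−s−f) + s.
Here 1−s−f = 0.796 and s = 0.027.
u_1 = 0.166200 × 0.796 + 0.027 = 0.159295.
u_2 = 0.159295 × 0.796 + 0.027 = 0.153799.
u_3 = 0.153799 × 0.796 + 0.027 = 0.149424.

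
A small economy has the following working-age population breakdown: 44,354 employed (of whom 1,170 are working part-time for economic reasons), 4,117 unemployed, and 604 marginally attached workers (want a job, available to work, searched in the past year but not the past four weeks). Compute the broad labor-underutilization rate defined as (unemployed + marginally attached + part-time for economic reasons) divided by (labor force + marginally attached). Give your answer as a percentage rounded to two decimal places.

Labor force = 44,354 + 4,117 = 48,471.
Numerator = 4,117 + 604 + 1,170 = 5,891.
Denominator = 48,471 + 604 = 49,075.
Broad rate = 5,891 / 49,075 = 12.00%.

Broad underutilization rate ≈ 12.00%.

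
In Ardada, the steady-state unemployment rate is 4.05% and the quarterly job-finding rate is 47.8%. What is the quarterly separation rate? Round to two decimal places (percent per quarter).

Separation rate ≈ 2.02% per quarter.

From u* = s/(s+f): s = u·f/(1−u).
s = 0.0405 × 47.8 / (1 − 0.0405) = 1.9359 / 0.9595 ≈ 2.02% per quarter.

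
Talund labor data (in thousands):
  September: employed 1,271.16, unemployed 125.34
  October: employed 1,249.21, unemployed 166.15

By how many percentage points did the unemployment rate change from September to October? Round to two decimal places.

The unemployment rate changed by +2.76 percentage points.

September: labor force = 1,271.16 + 125.34 = 1,396.50; u = 125.34/1,396.50 = 8.98%.
October: labor force = 1,249.21 + 166.15 = 1,415.36; u = 166.15/1,415.36 = 11.74%.
Change = 11.74% − 8.98% = +2.76 pp.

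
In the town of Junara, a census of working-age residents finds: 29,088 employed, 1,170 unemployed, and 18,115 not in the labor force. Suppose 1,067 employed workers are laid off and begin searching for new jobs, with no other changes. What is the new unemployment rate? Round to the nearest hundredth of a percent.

Initially, labor force = 29,088 + 1,170 = 30,258, so u = 1,170/30,258 = 3.87%.
After the change, employed falls and unemployed rises by 1,067; labor force unchanged → E = 28,021, U = 2,237, labor force = 30,258.
New unemployment rate = 2,237 / 30,258 = 7.39%.

New unemployment rate ≈ 7.39%.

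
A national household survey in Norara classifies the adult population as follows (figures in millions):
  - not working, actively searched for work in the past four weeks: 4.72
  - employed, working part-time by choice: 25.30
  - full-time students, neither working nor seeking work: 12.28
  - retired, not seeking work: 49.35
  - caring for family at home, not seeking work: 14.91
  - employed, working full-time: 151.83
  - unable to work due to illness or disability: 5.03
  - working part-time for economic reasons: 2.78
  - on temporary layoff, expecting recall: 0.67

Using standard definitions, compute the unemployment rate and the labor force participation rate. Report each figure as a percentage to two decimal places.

Employed = 25.30 + 151.83 + 2.78 = 179.91 million (anyone who worked, including part-time for economic reasons, counts as employed).
Unemployed = 4.72 + 0.67 = 5.39 million (jobless and actively searching, or on temporary layoff).
Labor force = 179.91 + 5.39 = 185.30 million.
Not in labor force = 12.28 + 49.35 + 14.91 + 5.03 = 81.57 million (those not working and not actively searching are outside the labor force).
Civilian working-age population = 185.30 + 81.57 = 266.87 million.
Unemployment rate = 5.39 / 185.30 = 2.91%.
Labor force participation rate = 185.30 / 266.87 = 69.43%.

Unemployment rate ≈ 2.91%; labor force participation rate ≈ 69.43%.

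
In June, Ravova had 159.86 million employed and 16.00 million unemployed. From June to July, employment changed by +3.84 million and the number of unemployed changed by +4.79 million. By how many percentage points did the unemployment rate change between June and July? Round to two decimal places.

The unemployment rate changed by +2.17 percentage points.

June: labor force = 159.86 + 16.00 = 175.86; u = 16.00/175.86 = 9.10%.
July: labor force = 163.70 + 20.79 = 184.49; u = 20.79/184.49 = 11.27%.
Change = 11.27% − 9.10% = +2.17 pp.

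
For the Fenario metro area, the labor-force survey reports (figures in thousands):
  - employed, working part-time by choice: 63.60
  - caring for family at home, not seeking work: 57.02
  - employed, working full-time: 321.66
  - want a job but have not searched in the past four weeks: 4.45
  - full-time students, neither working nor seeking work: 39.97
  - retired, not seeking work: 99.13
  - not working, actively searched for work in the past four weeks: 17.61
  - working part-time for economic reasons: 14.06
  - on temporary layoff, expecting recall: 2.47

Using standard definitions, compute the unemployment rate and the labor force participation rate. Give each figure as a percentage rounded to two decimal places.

Employed = 63.60 + 321.66 + 14.06 = 399.32 thousand (anyone who worked, including part-time for economic reasons, counts as employed).
Unemployed = 17.61 + 2.47 = 20.08 thousand (jobless and actively searching, or on temporary layoff).
Labor force = 399.32 + 20.08 = 419.40 thousand.
Not in labor force = 57.02 + 4.45 + 39.97 + 99.13 = 200.57 thousand (those not working and not actively searching are outside the labor force — including those who want a job but have given up searching).
Civilian working-age population = 419.40 + 200.57 = 619.97 thousand.
Unemployment rate = 20.08 / 419.40 = 4.79%.
Labor force participation rate = 419.40 / 619.97 = 67.65%.

Unemployment rate ≈ 4.79%; labor force participation rate ≈ 67.65%.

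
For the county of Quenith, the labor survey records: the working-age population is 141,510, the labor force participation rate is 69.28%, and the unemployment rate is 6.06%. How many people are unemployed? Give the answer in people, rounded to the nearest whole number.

Labor force = 0.6928 × 141,510 = 98,038.
Unemployed = 0.0606 × 98,038 ≈ 5,941.

About 5,941 are unemployed.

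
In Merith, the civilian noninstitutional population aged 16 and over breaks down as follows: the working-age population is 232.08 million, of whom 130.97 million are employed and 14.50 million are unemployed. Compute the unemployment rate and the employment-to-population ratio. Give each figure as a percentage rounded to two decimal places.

Labor force = employed + unemployed = 130.97 + 14.50 = 145.47 million.
Unemployment rate = 14.50 / 145.47 = 9.97%.
Employment-population ratio = 130.97 / 232.08 = 56.43%.

Unemployment rate ≈ 9.97%; employment-population ratio ≈ 56.43%.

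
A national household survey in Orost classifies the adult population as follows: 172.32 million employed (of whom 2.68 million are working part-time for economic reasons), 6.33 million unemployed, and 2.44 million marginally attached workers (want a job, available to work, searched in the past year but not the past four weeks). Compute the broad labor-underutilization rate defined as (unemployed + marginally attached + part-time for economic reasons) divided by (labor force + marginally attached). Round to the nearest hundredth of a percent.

Broad underutilization rate ≈ 6.32%.

Labor force = 172.32 + 6.33 = 178.65 million.
Numerator = 6.33 + 2.44 + 2.68 = 11.45 million.
Denominator = 178.65 + 2.44 = 181.09 million.
Broad rate = 11.45 / 181.09 = 6.32%.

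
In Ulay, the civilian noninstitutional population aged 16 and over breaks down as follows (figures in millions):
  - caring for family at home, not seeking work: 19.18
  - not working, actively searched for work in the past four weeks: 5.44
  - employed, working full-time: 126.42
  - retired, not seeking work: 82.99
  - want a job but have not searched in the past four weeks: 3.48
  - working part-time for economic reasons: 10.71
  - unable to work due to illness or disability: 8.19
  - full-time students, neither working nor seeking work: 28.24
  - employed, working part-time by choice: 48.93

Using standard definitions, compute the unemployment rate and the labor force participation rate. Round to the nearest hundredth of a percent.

Employed = 126.42 + 10.71 + 48.93 = 186.06 million (anyone who worked, including part-time for economic reasons, counts as employed).
Unemployed = 5.44 million.
Labor force = 186.06 + 5.44 = 191.50 million.
Not in labor force = 19.18 + 82.99 + 3.48 + 8.19 + 28.24 = 142.08 million (those not working and not actively searching are outside the labor force — including those who want a job but have given up searching).
Civilian working-age population = 191.50 + 142.08 = 333.58 million.
Unemployment rate = 5.44 / 191.50 = 2.84%.
Labor force participation rate = 191.50 / 333.58 = 57.41%.

Unemployment rate ≈ 2.84%; labor force participation rate ≈ 57.41%.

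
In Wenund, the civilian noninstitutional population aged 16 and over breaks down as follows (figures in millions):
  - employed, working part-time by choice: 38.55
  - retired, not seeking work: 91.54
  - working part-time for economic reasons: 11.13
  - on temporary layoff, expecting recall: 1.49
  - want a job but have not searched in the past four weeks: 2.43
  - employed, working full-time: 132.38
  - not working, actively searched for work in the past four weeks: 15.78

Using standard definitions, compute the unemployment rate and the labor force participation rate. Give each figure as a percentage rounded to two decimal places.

Unemployment rate ≈ 8.66%; labor force participation rate ≈ 67.96%.

Employed = 38.55 + 11.13 + 132.38 = 182.06 million (anyone who worked, including part-time for economic reasons, counts as employed).
Unemployed = 1.49 + 15.78 = 17.27 million (jobless and actively searching, or on temporary layoff).
Labor force = 182.06 + 17.27 = 199.33 million.
Not in labor force = 91.54 + 2.43 = 93.97 million (those not working and not actively searching are outside the labor force — including those who want a job but have given up searching).
Civilian working-age population = 199.33 + 93.97 = 293.30 million.
Unemployment rate = 17.27 / 199.33 = 8.66%.
Labor force participation rate = 199.33 / 293.30 = 67.96%.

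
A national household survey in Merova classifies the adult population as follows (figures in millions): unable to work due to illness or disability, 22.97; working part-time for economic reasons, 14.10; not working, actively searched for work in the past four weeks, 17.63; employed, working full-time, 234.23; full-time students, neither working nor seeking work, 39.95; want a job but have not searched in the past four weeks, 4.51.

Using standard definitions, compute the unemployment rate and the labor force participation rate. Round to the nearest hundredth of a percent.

Unemployment rate ≈ 6.63%; labor force participation rate ≈ 79.77%.

Employed = 14.10 + 234.23 = 248.33 million (anyone who worked, including part-time for economic reasons, counts as employed).
Unemployed = 17.63 million.
Labor force = 248.33 + 17.63 = 265.96 million.
Not in labor force = 22.97 + 39.95 + 4.51 = 67.43 million (those not working and not actively searching are outside the labor force — including those who want a job but have given up searching).
Civilian working-age population = 265.96 + 67.43 = 333.39 million.
Unemployment rate = 17.63 / 265.96 = 6.63%.
Labor force participation rate = 265.96 / 333.39 = 79.77%.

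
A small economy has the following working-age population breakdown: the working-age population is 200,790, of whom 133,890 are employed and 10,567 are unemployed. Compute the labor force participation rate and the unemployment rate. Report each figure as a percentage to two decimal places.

Labor force = employed + unemployed = 133,890 + 10,567 = 144,457.
Unemployment rate = 10,567 / 144,457 = 7.31%.
Labor force participation rate = 144,457 / 200,790 = 71.94%.

Labor force participation rate ≈ 71.94%; unemployment rate ≈ 7.31%.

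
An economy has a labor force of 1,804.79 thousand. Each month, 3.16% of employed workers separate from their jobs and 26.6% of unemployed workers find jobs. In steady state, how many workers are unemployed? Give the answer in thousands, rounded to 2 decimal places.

Steady-state unemployment rate u* = s/(s+f) = 3.16/(3.16+26.6) = 0.106183.
Unemployed = u* × labor force = 0.106183 × 1,804.79 ≈ 191.64 thousand.

About 191.64 thousand are unemployed in steady state.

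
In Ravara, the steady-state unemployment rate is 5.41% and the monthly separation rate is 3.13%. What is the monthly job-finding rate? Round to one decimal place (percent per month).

Job-finding rate ≈ 54.7% per month.

From u* = s/(s+f): f = s·(1−u)/u.
f = 3.13 × (1 − 0.0541) / 0.0541 = 2.9607 / 0.0541 ≈ 54.7% per month.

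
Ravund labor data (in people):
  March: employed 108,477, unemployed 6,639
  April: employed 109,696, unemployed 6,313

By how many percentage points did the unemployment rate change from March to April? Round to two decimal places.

The unemployment rate changed by −0.33 percentage points.

March: labor force = 108,477 + 6,639 = 115,116; u = 6,639/115,116 = 5.77%.
April: labor force = 109,696 + 6,313 = 116,009; u = 6,313/116,009 = 5.44%.
Change = 5.44% − 5.77% = −0.33 pp.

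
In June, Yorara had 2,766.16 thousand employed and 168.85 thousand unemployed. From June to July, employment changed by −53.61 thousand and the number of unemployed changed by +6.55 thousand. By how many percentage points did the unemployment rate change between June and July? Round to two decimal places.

June: labor force = 2,766.16 + 168.85 = 2,935.01; u = 168.85/2,935.01 = 5.75%.
July: labor force = 2,712.55 + 175.40 = 2,887.95; u = 175.40/2,887.95 = 6.07%.
Change = 6.07% − 5.75% = +0.32 pp.

The unemployment rate changed by +0.32 percentage points.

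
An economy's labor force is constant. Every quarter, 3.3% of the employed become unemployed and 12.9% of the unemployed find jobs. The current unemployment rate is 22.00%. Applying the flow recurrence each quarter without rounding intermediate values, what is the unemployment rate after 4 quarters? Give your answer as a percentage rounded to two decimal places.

With a fixed labor force, u_{t+1} = u_t + s·(1−u_t) − f·u_t = u_t·(1−s−f) + s.
Here 1−s−f = 0.838 and s = 0.033.
u_1 = 0.220000 × 0.838 + 0.033 = 0.217360.
u_2 = 0.217360 × 0.838 + 0.033 = 0.215148.
u_3 = 0.215148 × 0.838 + 0.033 = 0.213294.
u_4 = 0.213294 × 0.838 + 0.033 = 0.211740.

Unemployment rate after four quarters ≈ 21.17%.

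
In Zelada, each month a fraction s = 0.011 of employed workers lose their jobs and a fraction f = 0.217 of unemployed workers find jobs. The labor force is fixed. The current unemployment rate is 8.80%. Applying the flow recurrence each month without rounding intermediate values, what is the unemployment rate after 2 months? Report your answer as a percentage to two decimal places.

Unemployment rate after two months ≈ 7.19%.

With a fixed labor force, u_{t+1} = u_t + s·(1−u_t) − f·u_t = u_t·(1−s−f) + s.
Here 1−s−f = 0.772 and s = 0.011.
u_1 = 0.088000 × 0.772 + 0.011 = 0.078936.
u_2 = 0.078936 × 0.772 + 0.011 = 0.071939.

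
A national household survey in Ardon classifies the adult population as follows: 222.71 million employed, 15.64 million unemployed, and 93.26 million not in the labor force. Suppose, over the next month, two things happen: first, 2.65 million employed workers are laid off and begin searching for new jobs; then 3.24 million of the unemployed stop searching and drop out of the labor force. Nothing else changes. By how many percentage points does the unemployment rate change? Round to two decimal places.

Initially, labor force = 222.71 + 15.64 = 238.35 million, so u = 15.64/238.35 = 6.56%.
After the first change, employed falls and unemployed rises by 2.65; labor force unchanged → E = 220.06, U = 18.29, labor force = 238.35 million.
After the second change, unemployed and labor force both fall by 3.24 → E = 220.06, U = 15.05, labor force = 235.11 million.
New unemployment rate = 15.05 / 235.11 = 6.40%.
Change = 6.40% − 6.56% = −0.16 percentage points.

The unemployment rate changes by −0.16 percentage points.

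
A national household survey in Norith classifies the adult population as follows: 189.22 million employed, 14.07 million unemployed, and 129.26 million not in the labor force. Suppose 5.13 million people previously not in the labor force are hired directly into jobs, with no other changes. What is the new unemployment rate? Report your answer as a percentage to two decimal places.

New unemployment rate ≈ 6.75%.

Initially, labor force = 189.22 + 14.07 = 203.29 million, so u = 14.07/203.29 = 6.92%.
After the change, employed and labor force both rise by 5.13; unemployed unchanged → E = 194.35, U = 14.07, labor force = 208.42 million.
New unemployment rate = 14.07 / 208.42 = 6.75%.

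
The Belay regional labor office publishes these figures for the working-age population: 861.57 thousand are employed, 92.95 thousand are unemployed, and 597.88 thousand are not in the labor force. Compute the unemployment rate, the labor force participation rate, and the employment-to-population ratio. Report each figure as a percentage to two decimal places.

Unemployment rate ≈ 9.74%; labor force participation rate ≈ 61.49%; employment-population ratio ≈ 55.50%.

Labor force = employed + unemployed = 861.57 + 92.95 = 954.52 thousand.
Working-age population = 954.52 + 597.88 = 1,552.40 thousand.
Unemployment rate = 92.95 / 954.52 = 9.74%.
Labor force participation rate = 954.52 / 1,552.40 = 61.49%.
Employment-population ratio = 861.57 / 1,552.40 = 55.50%.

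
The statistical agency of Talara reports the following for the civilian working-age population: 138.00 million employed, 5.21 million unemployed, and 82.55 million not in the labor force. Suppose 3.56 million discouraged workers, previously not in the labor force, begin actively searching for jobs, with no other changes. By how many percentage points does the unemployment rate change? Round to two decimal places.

Initially, labor force = 138.00 + 5.21 = 143.21 million, so u = 5.21/143.21 = 3.64%.
After the change, unemployed and labor force both rise by 3.56 → E = 138.00, U = 8.77, labor force = 146.77 million.
New unemployment rate = 8.77 / 146.77 = 5.98%.
Change = 5.98% − 3.64% = +2.34 percentage points.

The unemployment rate changes by +2.34 percentage points.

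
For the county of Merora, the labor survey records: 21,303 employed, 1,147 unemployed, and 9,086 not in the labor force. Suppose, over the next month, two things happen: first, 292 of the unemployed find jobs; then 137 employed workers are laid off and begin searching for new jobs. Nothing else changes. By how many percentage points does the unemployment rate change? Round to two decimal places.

Initially, labor force = 21,303 + 1,147 = 22,450, so u = 1,147/22,450 = 5.11%.
After the first change, unemployed falls and employed rises by 292; labor force unchanged → E = 21,595, U = 855, labor force = 22,450.
After the second change, employed falls and unemployed rises by 137; labor force unchanged → E = 21,458, U = 992, labor force = 22,450.
New unemployment rate = 992 / 22,450 = 4.42%.
Change = 4.42% − 5.11% = −0.69 percentage points.

The unemployment rate changes by −0.69 percentage points.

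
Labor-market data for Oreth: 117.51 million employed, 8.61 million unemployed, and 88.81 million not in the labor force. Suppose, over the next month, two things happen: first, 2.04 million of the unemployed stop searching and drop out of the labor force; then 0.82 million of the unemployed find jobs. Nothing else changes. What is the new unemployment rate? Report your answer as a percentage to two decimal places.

New unemployment rate ≈ 4.63%.

Initially, labor force = 117.51 + 8.61 = 126.12 million, so u = 8.61/126.12 = 6.83%.
After the first change, unemployed and labor force both fall by 2.04 → E = 117.51, U = 6.57, labor force = 124.08 million.
After the second change, unemployed falls and employed rises by 0.82; labor force unchanged → E = 118.33, U = 5.75, labor force = 124.08 million.
New unemployment rate = 5.75 / 124.08 = 4.63%.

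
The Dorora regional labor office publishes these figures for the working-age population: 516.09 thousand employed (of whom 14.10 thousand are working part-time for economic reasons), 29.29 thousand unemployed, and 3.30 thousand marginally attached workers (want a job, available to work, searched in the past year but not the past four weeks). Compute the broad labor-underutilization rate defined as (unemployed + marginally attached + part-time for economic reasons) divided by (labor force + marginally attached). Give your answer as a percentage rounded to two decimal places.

Broad underutilization rate ≈ 8.51%.

Labor force = 516.09 + 29.29 = 545.38 thousand.
Numerator = 29.29 + 3.30 + 14.10 = 46.69 thousand.
Denominator = 545.38 + 3.30 = 548.68 thousand.
Broad rate = 46.69 / 548.68 = 8.51%.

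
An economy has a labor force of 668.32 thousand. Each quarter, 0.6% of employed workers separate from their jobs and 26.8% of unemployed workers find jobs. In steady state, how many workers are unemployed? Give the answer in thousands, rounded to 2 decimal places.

About 14.63 thousand are unemployed in steady state.

Steady-state unemployment rate u* = s/(s+f) = 0.6/(0.6+26.8) = 0.021898.
Unemployed = u* × labor force = 0.021898 × 668.32 ≈ 14.63 thousand.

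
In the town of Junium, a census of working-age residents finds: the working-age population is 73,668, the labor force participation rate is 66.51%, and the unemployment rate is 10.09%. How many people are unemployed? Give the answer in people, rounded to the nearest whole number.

Labor force = 0.6651 × 73,668 = 48,997.
Unemployed = 0.1009 × 48,997 ≈ 4,944.

About 4,944 are unemployed.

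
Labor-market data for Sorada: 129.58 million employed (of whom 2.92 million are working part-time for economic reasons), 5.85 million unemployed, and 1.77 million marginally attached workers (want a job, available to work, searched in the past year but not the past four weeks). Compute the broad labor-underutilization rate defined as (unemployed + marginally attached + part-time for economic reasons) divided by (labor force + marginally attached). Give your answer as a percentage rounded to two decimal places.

Broad underutilization rate ≈ 7.68%.

Labor force = 129.58 + 5.85 = 135.43 million.
Numerator = 5.85 + 1.77 + 2.92 = 10.54 million.
Denominator = 135.43 + 1.77 = 137.20 million.
Broad rate = 10.54 / 137.20 = 7.68%.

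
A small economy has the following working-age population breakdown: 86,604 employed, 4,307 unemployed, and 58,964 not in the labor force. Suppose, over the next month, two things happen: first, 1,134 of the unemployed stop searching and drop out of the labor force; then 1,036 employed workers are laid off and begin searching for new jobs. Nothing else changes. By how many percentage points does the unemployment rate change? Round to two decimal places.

Initially, labor force = 86,604 + 4,307 = 90,911, so u = 4,307/90,911 = 4.74%.
After the first change, unemployed and labor force both fall by 1,134 → E = 86,604, U = 3,173, labor force = 89,777.
After the second change, employed falls and unemployed rises by 1,036; labor force unchanged → E = 85,568, U = 4,209, labor force = 89,777.
New unemployment rate = 4,209 / 89,777 = 4.69%.
Change = 4.69% − 4.74% = −0.05 percentage points.

The unemployment rate changes by −0.05 percentage points.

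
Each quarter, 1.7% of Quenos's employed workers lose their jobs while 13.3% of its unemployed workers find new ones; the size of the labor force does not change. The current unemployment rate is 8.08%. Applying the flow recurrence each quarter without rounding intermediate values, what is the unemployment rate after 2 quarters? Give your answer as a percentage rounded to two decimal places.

With a fixed labor force, u_{t+1} = u_t + s·(1−u_t) − f·u_t = u_t·(1−s−f) + s.
Here 1−s−f = 0.850 and s = 0.017.
u_1 = 0.080800 × 0.850 + 0.017 = 0.085680.
u_2 = 0.085680 × 0.850 + 0.017 = 0.089828.

Unemployment rate after two quarters ≈ 8.98%.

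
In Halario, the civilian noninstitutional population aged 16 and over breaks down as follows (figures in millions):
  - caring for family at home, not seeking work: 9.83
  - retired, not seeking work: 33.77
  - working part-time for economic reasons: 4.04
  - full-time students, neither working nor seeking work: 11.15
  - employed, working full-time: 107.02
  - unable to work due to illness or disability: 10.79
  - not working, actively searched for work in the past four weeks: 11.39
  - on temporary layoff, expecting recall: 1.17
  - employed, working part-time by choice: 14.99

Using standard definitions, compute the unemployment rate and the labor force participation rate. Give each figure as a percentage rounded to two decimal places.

Unemployment rate ≈ 9.06%; labor force participation rate ≈ 67.90%.

Employed = 4.04 + 107.02 + 14.99 = 126.05 million (anyone who worked, including part-time for economic reasons, counts as employed).
Unemployed = 11.39 + 1.17 = 12.56 million (jobless and actively searching, or on temporary layoff).
Labor force = 126.05 + 12.56 = 138.61 million.
Not in labor force = 9.83 + 33.77 + 11.15 + 10.79 = 65.54 million (those not working and not actively searching are outside the labor force).
Civilian working-age population = 138.61 + 65.54 = 204.15 million.
Unemployment rate = 12.56 / 138.61 = 9.06%.
Labor force participation rate = 138.61 / 204.15 = 67.90%.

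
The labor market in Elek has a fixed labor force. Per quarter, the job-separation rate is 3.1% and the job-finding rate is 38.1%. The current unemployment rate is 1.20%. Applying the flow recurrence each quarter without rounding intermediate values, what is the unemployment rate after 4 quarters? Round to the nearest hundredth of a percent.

Unemployment rate after four quarters ≈ 6.77%.

With a fixed labor force, u_{t+1} = u_t + s·(1−u_t) − f·u_t = u_t·(1−s−f) + s.
Here 1−s−f = 0.588 and s = 0.031.
u_1 = 0.012000 × 0.588 + 0.031 = 0.038056.
u_2 = 0.038056 × 0.588 + 0.031 = 0.053377.
u_3 = 0.053377 × 0.588 + 0.031 = 0.062386.
u_4 = 0.062386 × 0.588 + 0.031 = 0.067683.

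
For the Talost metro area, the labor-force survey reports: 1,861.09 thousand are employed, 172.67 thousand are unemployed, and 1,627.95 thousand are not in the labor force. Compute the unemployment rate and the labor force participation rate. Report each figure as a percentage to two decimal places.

Unemployment rate ≈ 8.49%; labor force participation rate ≈ 55.54%.

Labor force = employed + unemployed = 1,861.09 + 172.67 = 2,033.76 thousand.
Working-age population = 2,033.76 + 1,627.95 = 3,661.71 thousand.
Unemployment rate = 172.67 / 2,033.76 = 8.49%.
Labor force participation rate = 2,033.76 / 3,661.71 = 55.54%.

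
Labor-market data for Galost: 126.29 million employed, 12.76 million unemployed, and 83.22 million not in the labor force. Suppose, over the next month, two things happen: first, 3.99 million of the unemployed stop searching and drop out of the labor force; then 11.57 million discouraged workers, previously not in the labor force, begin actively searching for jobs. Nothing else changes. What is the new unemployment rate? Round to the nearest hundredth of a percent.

New unemployment rate ≈ 13.87%.

Initially, labor force = 126.29 + 12.76 = 139.05 million, so u = 12.76/139.05 = 9.18%.
After the first change, unemployed and labor force both fall by 3.99 → E = 126.29, U = 8.77, labor force = 135.06 million.
After the second change, unemployed and labor force both rise by 11.57 → E = 126.29, U = 20.34, labor force = 146.63 million.
New unemployment rate = 20.34 / 146.63 = 13.87%.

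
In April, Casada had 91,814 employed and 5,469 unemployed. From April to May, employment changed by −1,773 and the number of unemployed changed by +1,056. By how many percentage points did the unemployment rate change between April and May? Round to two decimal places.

April: labor force = 91,814 + 5,469 = 97,283; u = 5,469/97,283 = 5.62%.
May: labor force = 90,041 + 6,525 = 96,566; u = 6,525/96,566 = 6.76%.
Change = 6.76% − 5.62% = +1.14 pp.

The unemployment rate changed by +1.14 percentage points.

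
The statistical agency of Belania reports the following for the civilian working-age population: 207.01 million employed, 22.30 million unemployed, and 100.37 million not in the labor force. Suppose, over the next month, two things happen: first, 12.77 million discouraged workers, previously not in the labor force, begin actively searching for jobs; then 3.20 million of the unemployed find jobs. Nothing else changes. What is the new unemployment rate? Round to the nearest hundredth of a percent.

New unemployment rate ≈ 13.17%.

Initially, labor force = 207.01 + 22.30 = 229.31 million, so u = 22.30/229.31 = 9.72%.
After the first change, unemployed and labor force both rise by 12.77 → E = 207.01, U = 35.07, labor force = 242.08 million.
After the second change, unemployed falls and employed rises by 3.20; labor force unchanged → E = 210.21, U = 31.87, labor force = 242.08 million.
New unemployment rate = 31.87 / 242.08 = 13.17%.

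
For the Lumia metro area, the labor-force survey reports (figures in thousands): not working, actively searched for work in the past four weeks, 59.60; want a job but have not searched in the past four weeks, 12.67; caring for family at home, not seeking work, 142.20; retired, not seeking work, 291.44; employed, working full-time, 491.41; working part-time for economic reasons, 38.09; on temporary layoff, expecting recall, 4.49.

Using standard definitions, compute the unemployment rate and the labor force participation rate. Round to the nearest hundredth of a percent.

Employed = 491.41 + 38.09 = 529.50 thousand (anyone who worked, including part-time for economic reasons, counts as employed).
Unemployed = 59.60 + 4.49 = 64.09 thousand (jobless and actively searching, or on temporary layoff).
Labor force = 529.50 + 64.09 = 593.59 thousand.
Not in labor force = 12.67 + 142.20 + 291.44 = 446.31 thousand (those not working and not actively searching are outside the labor force — including those who want a job but have given up searching).
Civilian working-age population = 593.59 + 446.31 = 1,039.90 thousand.
Unemployment rate = 64.09 / 593.59 = 10.80%.
Labor force participation rate = 593.59 / 1,039.90 = 57.08%.

Unemployment rate ≈ 10.80%; labor force participation rate ≈ 57.08%.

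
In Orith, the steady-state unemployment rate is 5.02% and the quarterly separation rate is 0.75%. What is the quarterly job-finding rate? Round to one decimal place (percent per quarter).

Job-finding rate ≈ 14.2% per quarter.

From u* = s/(s+f): f = s·(1−u)/u.
f = 0.75 × (1 − 0.0502) / 0.0502 = 0.7124 / 0.0502 ≈ 14.2% per quarter.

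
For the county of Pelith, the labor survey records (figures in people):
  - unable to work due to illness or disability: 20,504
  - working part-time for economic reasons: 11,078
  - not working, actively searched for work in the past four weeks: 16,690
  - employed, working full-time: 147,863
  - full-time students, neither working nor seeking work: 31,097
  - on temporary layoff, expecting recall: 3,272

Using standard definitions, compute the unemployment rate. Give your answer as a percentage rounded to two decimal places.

Unemployment rate ≈ 11.16%.

Employed = 11,078 + 147,863 = 158,941 (anyone who worked, including part-time for economic reasons, counts as employed).
Unemployed = 16,690 + 3,272 = 19,962 (jobless and actively searching, or on temporary layoff).
Labor force = 158,941 + 19,962 = 178,903.
Unemployment rate = 19,962 / 178,903 = 11.16%.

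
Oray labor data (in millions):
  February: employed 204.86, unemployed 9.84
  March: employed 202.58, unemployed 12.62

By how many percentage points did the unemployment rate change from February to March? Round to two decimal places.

February: labor force = 204.86 + 9.84 = 214.70; u = 9.84/214.70 = 4.58%.
March: labor force = 202.58 + 12.62 = 215.20; u = 12.62/215.20 = 5.86%.
Change = 5.86% − 4.58% = +1.28 pp.

The unemployment rate changed by +1.28 percentage points.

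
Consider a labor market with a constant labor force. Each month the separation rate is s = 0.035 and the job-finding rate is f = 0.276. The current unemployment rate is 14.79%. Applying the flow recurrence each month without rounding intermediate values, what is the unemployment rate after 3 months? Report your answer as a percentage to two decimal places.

Unemployment rate after three months ≈ 12.41%.

With a fixed labor force, u_{t+1} = u_t + s·(1−u_t) − f·u_t = u_t·(1−s−f) + s.
Here 1−s−f = 0.689 and s = 0.035.
u_1 = 0.147900 × 0.689 + 0.035 = 0.136903.
u_2 = 0.136903 × 0.689 + 0.035 = 0.129326.
u_3 = 0.129326 × 0.689 + 0.035 = 0.124106.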